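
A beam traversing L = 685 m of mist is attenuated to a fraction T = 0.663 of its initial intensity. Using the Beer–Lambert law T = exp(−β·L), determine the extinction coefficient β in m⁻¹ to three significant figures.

0.000600 m⁻¹

Beer–Lambert: T = exp(−βL) ⇒ β = −ln(T)/L = −ln(0.663)/685 = 0.4110/685 = 0.0006 m⁻¹.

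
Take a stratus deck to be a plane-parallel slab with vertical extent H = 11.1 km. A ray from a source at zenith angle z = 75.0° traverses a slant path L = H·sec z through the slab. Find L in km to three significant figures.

42.9 km

sec z = 1/cos 75.0° = 3.8637.
L = 11.1 × 3.8637 = 42.887 km.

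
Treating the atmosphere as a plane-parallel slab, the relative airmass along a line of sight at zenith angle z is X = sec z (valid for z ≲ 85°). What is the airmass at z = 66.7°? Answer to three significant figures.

2.53

X = sec z = 1/cos 66.7° = 1/0.3955 = 2.5282.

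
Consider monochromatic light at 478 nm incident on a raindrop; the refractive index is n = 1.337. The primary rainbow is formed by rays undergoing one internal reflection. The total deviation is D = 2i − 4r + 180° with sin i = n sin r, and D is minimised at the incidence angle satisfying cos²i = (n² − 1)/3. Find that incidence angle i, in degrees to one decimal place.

59.2°

cos²i = (1.337² − 1)/3 = (1.78757 − 1)/3 = 0.26252.
cos i = 0.51237, so i = 59.178°.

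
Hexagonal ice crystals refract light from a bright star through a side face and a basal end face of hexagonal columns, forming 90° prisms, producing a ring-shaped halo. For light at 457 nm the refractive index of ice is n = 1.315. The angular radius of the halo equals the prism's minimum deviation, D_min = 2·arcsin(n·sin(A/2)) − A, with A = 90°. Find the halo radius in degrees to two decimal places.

46.82°

n·sin(A/2) = 1.315 × sin 45° = 1.315 × 0.7071 = 0.9298.
D_min = 2·arcsin(0.9298) − 90° = 2 × 68.411° − 90° = 46.821°.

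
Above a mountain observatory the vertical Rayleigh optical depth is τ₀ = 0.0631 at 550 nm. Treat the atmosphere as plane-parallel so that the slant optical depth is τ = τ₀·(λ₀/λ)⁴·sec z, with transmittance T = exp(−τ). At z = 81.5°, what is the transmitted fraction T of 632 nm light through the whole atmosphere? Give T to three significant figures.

sec 81.5° = 6.7655.
τ = 0.0631 × (550/632)⁴ × 6.7655 = 0.0631 × 0.5736 × 6.7655 = 0.2449.
T = exp(−0.2449) = 0.7828.

0.783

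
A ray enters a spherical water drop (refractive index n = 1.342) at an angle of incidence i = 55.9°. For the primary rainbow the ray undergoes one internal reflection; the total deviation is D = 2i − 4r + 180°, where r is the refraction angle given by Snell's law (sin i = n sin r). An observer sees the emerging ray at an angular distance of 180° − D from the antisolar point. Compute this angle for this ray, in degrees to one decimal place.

40.6°

sin r = sin 55.9° / 1.342 = 0.8281/1.342 = 0.6170; r = 38.10°.
D = 2·55.9° − 4·38.10° + 180° = 111.80° − 152.40° + 180° = 139.40°.
Angle from antisolar point = 180° − D = 40.60°.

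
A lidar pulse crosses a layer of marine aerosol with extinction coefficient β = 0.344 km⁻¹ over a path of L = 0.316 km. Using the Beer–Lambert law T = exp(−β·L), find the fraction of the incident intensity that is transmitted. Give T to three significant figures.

0.897

τ = β·L = 0.344 × 0.316 = 0.1087.
T = exp(−0.1087) = 0.8970.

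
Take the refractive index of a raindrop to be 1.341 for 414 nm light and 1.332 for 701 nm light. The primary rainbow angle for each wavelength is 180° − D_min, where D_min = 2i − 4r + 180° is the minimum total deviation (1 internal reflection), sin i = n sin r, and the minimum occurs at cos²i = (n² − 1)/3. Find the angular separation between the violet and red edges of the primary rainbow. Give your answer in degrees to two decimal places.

At 414 nm (n = 1.341): cos²i = 0.26609 → i = 58.946°, r = 39.705°, D_min = 139.071°, rainbow angle = 40.929°.
At 701 nm (n = 1.332): cos²i = 0.25807 → i = 59.469°, r = 40.290°, D_min = 137.776°, rainbow angle = 42.224°.
Angular width = |40.929° − 42.224°| = 1.295°.

1.29°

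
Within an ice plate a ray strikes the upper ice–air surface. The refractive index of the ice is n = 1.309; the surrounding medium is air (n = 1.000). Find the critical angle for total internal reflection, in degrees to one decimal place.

49.8°

sin θ_c = n_air / n = 1.000 / 1.309 = 0.7639.
θ_c = arcsin(0.7639) = 49.81°.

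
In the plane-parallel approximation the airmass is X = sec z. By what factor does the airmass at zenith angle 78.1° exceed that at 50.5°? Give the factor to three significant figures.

X(78.1°)/X(50.5°) = sec 78.1° / sec 50.5° = cos 50.5° / cos 78.1° = 0.6361/0.2062 = 3.0847.

3.08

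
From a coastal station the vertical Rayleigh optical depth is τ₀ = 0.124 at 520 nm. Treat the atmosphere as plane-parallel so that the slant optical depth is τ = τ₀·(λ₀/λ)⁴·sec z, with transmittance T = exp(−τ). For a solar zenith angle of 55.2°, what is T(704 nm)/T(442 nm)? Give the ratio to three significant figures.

1.42

Airmass: sec 55.2° = 1.7522.
τ(704 nm) = 0.124 × (520/704)⁴ × 1.7522 = 0.124 × 0.2977 × 1.7522 = 0.0647.
τ(442 nm) = 0.124 × (520/442)⁴ × 1.7522 = 0.124 × 1.9157 × 1.7522 = 0.4162.
T(704)/T(442) = exp(τ_B − τ_A) = exp(0.3516) = 1.4213.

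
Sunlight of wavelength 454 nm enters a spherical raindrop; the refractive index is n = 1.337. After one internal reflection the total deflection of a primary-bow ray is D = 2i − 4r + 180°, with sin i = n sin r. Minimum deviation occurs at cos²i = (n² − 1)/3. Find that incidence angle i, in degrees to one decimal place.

cos²i = (1.337² − 1)/3 = (1.78757 − 1)/3 = 0.26252.
cos i = 0.51237, so i = 59.178°.

59.2°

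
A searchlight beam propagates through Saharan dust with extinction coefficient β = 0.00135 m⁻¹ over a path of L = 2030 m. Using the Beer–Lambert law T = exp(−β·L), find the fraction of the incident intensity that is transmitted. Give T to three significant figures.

τ = β·L = 0.00135 × 2030 = 2.7405.
T = exp(−2.7405) = 0.0645.

0.0645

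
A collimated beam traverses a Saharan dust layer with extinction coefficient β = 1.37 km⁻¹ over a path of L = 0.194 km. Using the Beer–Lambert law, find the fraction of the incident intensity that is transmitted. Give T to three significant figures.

0.767

τ = β·L = 1.37 × 0.194 = 0.2658.
T = exp(−0.2658) = 0.7666.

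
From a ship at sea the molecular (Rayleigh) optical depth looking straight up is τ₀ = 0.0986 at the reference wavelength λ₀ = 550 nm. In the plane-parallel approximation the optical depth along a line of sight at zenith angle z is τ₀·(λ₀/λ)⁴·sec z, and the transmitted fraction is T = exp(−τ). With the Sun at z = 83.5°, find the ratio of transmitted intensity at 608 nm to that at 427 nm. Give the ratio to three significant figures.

Airmass: sec 83.5° = 8.8337.
τ(608 nm) = 0.0986 × (550/608)⁴ × 8.8337 = 0.0986 × 0.6696 × 8.8337 = 0.5832.
τ(427 nm) = 0.0986 × (550/427)⁴ × 8.8337 = 0.0986 × 2.7526 × 8.8337 = 2.3975.
T(608)/T(427) = exp(τ_B − τ_A) = exp(1.8142) = 6.1364.

6.14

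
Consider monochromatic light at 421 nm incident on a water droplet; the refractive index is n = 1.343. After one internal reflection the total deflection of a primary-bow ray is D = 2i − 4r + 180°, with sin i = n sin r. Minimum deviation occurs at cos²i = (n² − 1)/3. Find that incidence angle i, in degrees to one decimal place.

58.8°

cos²i = (1.343² − 1)/3 = (1.80365 − 1)/3 = 0.26788.
cos i = 0.51757, so i = 58.830°.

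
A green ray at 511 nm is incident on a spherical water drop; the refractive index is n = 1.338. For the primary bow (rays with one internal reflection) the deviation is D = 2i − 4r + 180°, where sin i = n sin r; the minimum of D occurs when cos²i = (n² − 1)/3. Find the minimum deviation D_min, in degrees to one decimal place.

138.6°

cos²i = (1.79024 − 1)/3 = 0.26341; i = arccos(0.51324) = 59.120°.
sin r = sin 59.120°/1.338 = 0.64144; r = 39.899°.
D_min = 2·59.120° − 4·39.899° + 180° = 138.643°.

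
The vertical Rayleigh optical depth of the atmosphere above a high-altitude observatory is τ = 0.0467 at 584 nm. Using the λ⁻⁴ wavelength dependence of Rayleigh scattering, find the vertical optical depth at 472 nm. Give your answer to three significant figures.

0.109

τ(472 nm) = τ(584 nm) × (584/472)⁴ = 0.0467 × (1.2373)⁴ = 0.0467 × 2.3436 = 0.1094.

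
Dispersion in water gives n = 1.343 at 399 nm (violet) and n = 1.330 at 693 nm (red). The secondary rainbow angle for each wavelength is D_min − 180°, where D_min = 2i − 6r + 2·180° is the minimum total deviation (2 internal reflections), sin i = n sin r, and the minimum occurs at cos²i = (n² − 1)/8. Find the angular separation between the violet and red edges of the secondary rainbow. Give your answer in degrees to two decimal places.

3.38°

At 399 nm (n = 1.343): cos²i = 0.10046 → i = 71.522°, r = 44.928°, D_min = 233.478°, rainbow angle = 53.478°.
At 693 nm (n = 1.330): cos²i = 0.09611 → i = 71.940°, r = 45.630°, D_min = 230.101°, rainbow angle = 50.101°.
Angular width = |53.478° − 50.101°| = 3.377°.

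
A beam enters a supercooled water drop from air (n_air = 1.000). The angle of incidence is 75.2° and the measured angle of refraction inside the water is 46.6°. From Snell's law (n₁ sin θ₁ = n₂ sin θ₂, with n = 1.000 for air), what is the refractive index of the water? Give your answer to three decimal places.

1.331

n = sin θ_i / sin θ_r = sin 75.2° / sin 46.6° = 0.9668 / 0.7266 = 1.3307.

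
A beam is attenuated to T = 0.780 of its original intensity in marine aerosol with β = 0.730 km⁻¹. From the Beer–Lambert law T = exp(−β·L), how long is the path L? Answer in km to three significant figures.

Beer–Lambert: T = exp(−βL) ⇒ L = −ln(T)/β = −ln(0.780)/0.730 = 0.2485/0.730 = 0.3404 km.

0.340 km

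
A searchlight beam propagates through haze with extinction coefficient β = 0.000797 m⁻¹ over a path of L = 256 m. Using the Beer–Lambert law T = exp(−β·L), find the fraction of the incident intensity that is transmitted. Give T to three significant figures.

0.815

τ = β·L = 0.000797 × 256 = 0.2040.
T = exp(−0.2040) = 0.8154.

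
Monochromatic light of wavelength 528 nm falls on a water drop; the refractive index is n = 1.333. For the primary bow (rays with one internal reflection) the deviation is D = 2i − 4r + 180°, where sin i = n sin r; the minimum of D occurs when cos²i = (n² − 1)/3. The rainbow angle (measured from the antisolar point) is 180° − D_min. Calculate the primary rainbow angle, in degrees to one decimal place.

cos²i = (1.77689 − 1)/3 = 0.25896; i = arccos(0.50888) = 59.410°.
sin r = sin 59.410°/1.333 = 0.64579; r = 40.225°.
D_min = 2·59.410° − 4·40.225° + 180° = 137.922°.
Rainbow angle = 180° − D_min = 42.078°.

42.1°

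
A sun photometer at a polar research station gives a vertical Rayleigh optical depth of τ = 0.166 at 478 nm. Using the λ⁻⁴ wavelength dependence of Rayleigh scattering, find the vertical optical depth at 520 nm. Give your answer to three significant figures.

0.119

τ(520 nm) = τ(478 nm) × (478/520)⁴ = 0.166 × (0.9192)⁴ = 0.166 × 0.7140 = 0.1185.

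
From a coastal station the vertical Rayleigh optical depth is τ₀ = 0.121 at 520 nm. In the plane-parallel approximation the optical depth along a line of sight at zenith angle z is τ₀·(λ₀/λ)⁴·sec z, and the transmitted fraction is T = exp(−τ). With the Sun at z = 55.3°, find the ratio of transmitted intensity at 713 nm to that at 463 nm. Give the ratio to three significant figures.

1.32

Airmass: sec 55.3° = 1.7566.
τ(713 nm) = 0.121 × (520/713)⁴ × 1.7566 = 0.121 × 0.2829 × 1.7566 = 0.0601.
τ(463 nm) = 0.121 × (520/463)⁴ × 1.7566 = 0.121 × 1.5911 × 1.7566 = 0.3382.
T(713)/T(463) = exp(τ_B − τ_A) = exp(0.2780) = 1.3205.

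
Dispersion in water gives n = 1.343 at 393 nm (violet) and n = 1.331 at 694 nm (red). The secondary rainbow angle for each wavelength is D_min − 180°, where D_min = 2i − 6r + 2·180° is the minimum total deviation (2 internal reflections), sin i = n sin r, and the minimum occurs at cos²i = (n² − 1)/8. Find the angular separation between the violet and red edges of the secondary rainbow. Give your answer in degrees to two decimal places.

3.11°

At 393 nm (n = 1.343): cos²i = 0.10046 → i = 71.522°, r = 44.928°, D_min = 233.478°, rainbow angle = 53.478°.
At 694 nm (n = 1.331): cos²i = 0.09645 → i = 71.907°, r = 45.575°, D_min = 230.365°, rainbow angle = 50.365°.
Angular width = |53.478° − 50.365°| = 3.113°.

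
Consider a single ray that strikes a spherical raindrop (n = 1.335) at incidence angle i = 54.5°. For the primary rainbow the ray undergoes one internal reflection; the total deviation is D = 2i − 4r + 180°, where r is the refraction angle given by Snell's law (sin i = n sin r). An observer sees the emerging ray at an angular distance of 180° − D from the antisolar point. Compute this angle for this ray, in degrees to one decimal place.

41.3°

sin r = sin 54.5° / 1.335 = 0.8141/1.335 = 0.6098; r = 37.58°.
D = 2·54.5° − 4·37.58° + 180° = 109.00° − 150.31° + 180° = 138.69°.
Angle from antisolar point = 180° − D = 41.31°.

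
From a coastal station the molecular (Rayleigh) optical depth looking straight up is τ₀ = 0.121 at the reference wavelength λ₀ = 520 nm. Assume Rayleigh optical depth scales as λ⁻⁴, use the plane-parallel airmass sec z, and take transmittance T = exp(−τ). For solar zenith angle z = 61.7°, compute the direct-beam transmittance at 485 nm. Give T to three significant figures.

0.714

sec 61.7° = 2.1093.
τ = 0.121 × (520/485)⁴ × 2.1093 = 0.121 × 1.3214 × 2.1093 = 0.3373.
T = exp(−0.3373) = 0.7137.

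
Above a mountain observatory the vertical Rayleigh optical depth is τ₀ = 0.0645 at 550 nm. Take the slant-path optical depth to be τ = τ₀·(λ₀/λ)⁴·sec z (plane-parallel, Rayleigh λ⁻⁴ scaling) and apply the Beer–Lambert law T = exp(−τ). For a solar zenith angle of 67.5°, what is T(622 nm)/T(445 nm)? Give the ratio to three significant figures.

Airmass: sec 67.5° = 2.6131.
τ(622 nm) = 0.0645 × (550/622)⁴ × 2.6131 = 0.0645 × 0.6113 × 2.6131 = 0.1030.
τ(445 nm) = 0.0645 × (550/445)⁴ × 2.6131 = 0.0645 × 2.3335 × 2.6131 = 0.3933.
T(622)/T(445) = exp(τ_B − τ_A) = exp(0.2903) = 1.3368.

1.34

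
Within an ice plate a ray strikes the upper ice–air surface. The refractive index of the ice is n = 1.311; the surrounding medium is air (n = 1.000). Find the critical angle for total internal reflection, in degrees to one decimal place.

49.7°

sin θ_c = n_air / n = 1.000 / 1.311 = 0.7628.
θ_c = arcsin(0.7628) = 49.71°.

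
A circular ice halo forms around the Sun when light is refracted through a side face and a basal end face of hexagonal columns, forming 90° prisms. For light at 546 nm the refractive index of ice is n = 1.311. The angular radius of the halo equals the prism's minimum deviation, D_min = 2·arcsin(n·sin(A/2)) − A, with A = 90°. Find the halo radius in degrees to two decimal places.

n·sin(A/2) = 1.311 × sin 45° = 1.311 × 0.7071 = 0.9270.
D_min = 2·arcsin(0.9270) − 90° = 2 × 67.974° − 90° = 45.949°.

45.95°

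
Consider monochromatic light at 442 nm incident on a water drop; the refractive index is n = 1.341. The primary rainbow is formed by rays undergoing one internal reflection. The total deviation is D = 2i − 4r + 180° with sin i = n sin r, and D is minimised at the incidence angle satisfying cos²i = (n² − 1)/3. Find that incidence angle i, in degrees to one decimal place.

cos²i = (1.341² − 1)/3 = (1.79828 − 1)/3 = 0.26609.
cos i = 0.51584, so i = 58.946°.

58.9°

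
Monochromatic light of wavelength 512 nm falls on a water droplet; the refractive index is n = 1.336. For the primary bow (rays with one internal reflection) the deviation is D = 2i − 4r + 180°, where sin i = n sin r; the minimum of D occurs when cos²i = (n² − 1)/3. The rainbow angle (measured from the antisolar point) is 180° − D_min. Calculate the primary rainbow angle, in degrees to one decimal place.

cos²i = (1.78490 − 1)/3 = 0.26163; i = arccos(0.51150) = 59.236°.
sin r = sin 59.236°/1.336 = 0.64318; r = 40.029°.
D_min = 2·59.236° − 4·40.029° + 180° = 138.356°.
Rainbow angle = 180° − D_min = 41.644°.

41.6°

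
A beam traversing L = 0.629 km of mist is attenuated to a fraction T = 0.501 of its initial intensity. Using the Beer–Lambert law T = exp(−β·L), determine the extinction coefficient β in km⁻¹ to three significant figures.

Beer–Lambert: T = exp(−βL) ⇒ β = −ln(T)/L = −ln(0.501)/0.629 = 0.6911/0.629 = 1.099 km⁻¹.

1.10 km⁻¹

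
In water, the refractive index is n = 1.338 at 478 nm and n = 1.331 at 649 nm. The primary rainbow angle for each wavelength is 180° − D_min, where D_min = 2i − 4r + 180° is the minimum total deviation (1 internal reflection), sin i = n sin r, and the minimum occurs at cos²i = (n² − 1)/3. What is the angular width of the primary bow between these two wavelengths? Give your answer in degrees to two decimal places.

1.01°

At 478 nm (n = 1.338): cos²i = 0.26341 → i = 59.120°, r = 39.899°, D_min = 138.643°, rainbow angle = 41.357°.
At 649 nm (n = 1.331): cos²i = 0.25719 → i = 59.527°, r = 40.356°, D_min = 137.630°, rainbow angle = 42.370°.
Angular width = |41.357° − 42.370°| = 1.013°.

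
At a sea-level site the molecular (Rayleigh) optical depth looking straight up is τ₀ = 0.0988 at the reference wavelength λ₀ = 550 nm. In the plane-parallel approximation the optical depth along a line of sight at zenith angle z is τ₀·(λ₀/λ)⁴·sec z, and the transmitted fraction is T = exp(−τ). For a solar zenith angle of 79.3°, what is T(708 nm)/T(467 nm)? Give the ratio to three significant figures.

2.29

Airmass: sec 79.3° = 5.3860.
τ(708 nm) = 0.0988 × (550/708)⁴ × 5.3860 = 0.0988 × 0.3642 × 5.3860 = 0.1938.
τ(467 nm) = 0.0988 × (550/467)⁴ × 5.3860 = 0.0988 × 1.9239 × 5.3860 = 1.0238.
T(708)/T(467) = exp(τ_B − τ_A) = exp(0.8300) = 2.2933.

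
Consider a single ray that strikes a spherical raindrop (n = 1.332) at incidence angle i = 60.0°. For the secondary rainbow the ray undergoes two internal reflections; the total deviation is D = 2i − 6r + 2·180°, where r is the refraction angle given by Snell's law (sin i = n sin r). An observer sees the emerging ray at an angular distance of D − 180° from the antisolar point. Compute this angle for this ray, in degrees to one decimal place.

56.7°

sin r = sin 60.0° / 1.332 = 0.8660/1.332 = 0.6502; r = 40.55°.
D = 2·60.0° − 6·40.55° + 2·180° = 120.00° − 243.33° + 360° = 236.67°.
Angle from antisolar point = D − 180° = 56.67°.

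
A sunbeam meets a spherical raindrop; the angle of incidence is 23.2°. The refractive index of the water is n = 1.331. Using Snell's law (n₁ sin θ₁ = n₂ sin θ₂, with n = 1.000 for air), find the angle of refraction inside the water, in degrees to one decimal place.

Snell: sin θ_r = sin θ_i / n = sin 23.2° / 1.331 = 0.3939 / 1.331 = 0.2960.
θ_r = arcsin(0.2960) = 17.22°.

17.2°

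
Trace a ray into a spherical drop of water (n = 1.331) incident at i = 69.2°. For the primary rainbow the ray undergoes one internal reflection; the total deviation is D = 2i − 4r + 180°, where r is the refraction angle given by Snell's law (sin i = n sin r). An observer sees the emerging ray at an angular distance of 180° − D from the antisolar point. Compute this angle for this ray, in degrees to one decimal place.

sin r = sin 69.2° / 1.331 = 0.9348/1.331 = 0.7023; r = 44.62°.
D = 2·69.2° − 4·44.62° + 180° = 138.40° − 178.46° + 180° = 139.94°.
Angle from antisolar point = 180° − D = 40.06°.

40.1°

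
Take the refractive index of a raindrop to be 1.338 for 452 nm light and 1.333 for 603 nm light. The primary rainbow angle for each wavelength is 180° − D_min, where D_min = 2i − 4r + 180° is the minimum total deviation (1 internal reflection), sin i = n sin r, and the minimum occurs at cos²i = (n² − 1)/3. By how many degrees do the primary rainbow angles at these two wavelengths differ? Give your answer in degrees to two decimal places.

At 452 nm (n = 1.338): cos²i = 0.26341 → i = 59.120°, r = 39.899°, D_min = 138.643°, rainbow angle = 41.357°.
At 603 nm (n = 1.333): cos²i = 0.25896 → i = 59.410°, r = 40.225°, D_min = 137.922°, rainbow angle = 42.078°.
Angular width = |41.357° − 42.078°| = 0.722°.

0.72°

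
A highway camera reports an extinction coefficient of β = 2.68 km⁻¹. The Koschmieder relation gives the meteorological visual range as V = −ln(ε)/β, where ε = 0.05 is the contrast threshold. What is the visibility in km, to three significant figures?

V = −ln(0.05) / 2.68 = 2.996 / 2.68 = 1.1178 km.

1.12 km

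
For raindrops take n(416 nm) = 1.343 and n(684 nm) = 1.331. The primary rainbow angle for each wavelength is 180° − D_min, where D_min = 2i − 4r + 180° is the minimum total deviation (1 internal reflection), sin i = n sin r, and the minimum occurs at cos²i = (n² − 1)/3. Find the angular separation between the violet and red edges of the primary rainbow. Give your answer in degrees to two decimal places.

1.72°

At 416 nm (n = 1.343): cos²i = 0.26788 → i = 58.830°, r = 39.577°, D_min = 139.354°, rainbow angle = 40.646°.
At 684 nm (n = 1.331): cos²i = 0.25719 → i = 59.527°, r = 40.356°, D_min = 137.630°, rainbow angle = 42.370°.
Angular width = |40.646° − 42.370°| = 1.724°.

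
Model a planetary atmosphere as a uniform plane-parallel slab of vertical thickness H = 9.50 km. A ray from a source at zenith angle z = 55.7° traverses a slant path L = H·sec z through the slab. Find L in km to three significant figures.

16.9 km

sec z = 1/cos 55.7° = 1.7745.
L = 9.50 × 1.7745 = 16.858 km.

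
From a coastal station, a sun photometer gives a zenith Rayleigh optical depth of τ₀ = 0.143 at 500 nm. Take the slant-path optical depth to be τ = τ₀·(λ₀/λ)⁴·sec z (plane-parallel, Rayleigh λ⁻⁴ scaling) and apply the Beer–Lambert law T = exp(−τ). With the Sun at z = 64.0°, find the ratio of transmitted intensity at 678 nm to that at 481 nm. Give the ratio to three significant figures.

Airmass: sec 64.0° = 2.2812.
τ(678 nm) = 0.143 × (500/678)⁴ × 2.2812 = 0.143 × 0.2958 × 2.2812 = 0.0965.
τ(481 nm) = 0.143 × (500/481)⁴ × 2.2812 = 0.143 × 1.1676 × 2.2812 = 0.3809.
T(678)/T(481) = exp(τ_B − τ_A) = exp(0.2844) = 1.3290.

1.33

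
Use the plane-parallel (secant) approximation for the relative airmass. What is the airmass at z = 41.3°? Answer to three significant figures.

X = sec z = 1/cos 41.3° = 1/0.7513 = 1.3311.

1.33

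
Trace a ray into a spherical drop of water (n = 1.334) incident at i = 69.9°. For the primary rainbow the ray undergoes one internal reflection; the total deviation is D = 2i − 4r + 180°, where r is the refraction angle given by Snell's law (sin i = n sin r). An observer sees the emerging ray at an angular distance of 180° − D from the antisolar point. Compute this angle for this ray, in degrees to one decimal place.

39.2°

sin r = sin 69.9° / 1.334 = 0.9391/1.334 = 0.7040; r = 44.75°.
D = 2·69.9° − 4·44.75° + 180° = 139.80° − 178.99° + 180° = 140.81°.
Angle from antisolar point = 180° − D = 39.19°.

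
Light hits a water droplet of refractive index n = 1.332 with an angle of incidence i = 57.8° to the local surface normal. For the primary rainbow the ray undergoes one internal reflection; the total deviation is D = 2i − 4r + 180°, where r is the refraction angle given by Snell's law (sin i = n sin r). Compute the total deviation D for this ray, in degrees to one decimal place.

137.8°

sin r = sin 57.8° / 1.332 = 0.8462/1.332 = 0.6353; r = 39.44°.
D = 2·57.8° − 4·39.44° + 180° = 115.60° − 157.76° + 180° = 137.84°.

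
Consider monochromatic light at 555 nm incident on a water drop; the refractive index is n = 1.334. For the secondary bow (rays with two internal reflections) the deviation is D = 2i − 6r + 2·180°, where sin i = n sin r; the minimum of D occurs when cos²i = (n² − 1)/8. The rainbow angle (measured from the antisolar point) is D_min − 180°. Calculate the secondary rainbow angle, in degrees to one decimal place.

51.2°

cos²i = (1.77956 − 1)/8 = 0.09744; i = arccos(0.31216) = 71.810°.
sin r = sin 71.810°/1.334 = 0.71217; r = 45.411°.
D_min = 2·71.810° − 6·45.411° + 360° = 231.153°.
Rainbow angle = D_min − 180° = 51.153°.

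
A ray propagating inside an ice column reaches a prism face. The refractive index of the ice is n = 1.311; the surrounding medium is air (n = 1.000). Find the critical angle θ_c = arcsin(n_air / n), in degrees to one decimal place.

49.7°

sin θ_c = n_air / n = 1.000 / 1.311 = 0.7628.
θ_c = arcsin(0.7628) = 49.71°.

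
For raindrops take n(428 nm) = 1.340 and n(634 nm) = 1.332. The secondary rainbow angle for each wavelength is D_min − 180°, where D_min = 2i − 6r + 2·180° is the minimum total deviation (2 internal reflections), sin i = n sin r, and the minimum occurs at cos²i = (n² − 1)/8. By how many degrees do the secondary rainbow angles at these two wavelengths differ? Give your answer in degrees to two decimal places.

2.08°

At 428 nm (n = 1.340): cos²i = 0.09945 → i = 71.618°, r = 45.088°, D_min = 232.709°, rainbow angle = 52.709°.
At 634 nm (n = 1.332): cos²i = 0.09678 → i = 71.875°, r = 45.520°, D_min = 230.628°, rainbow angle = 50.628°.
Angular width = |52.709° − 50.628°| = 2.080°.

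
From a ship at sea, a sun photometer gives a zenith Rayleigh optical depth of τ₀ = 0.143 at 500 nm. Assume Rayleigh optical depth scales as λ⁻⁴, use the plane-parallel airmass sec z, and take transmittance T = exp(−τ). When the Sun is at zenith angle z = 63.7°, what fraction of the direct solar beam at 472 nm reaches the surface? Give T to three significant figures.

0.666

sec 63.7° = 2.2570.
τ = 0.143 × (500/472)⁴ × 2.2570 = 0.143 × 1.2593 × 2.2570 = 0.4064.
T = exp(−0.4064) = 0.6660.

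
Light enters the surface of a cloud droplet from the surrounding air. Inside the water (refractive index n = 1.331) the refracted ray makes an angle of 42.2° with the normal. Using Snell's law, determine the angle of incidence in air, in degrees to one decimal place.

Snell: sin θ_i = n · sin θ_r = 1.331 × sin 42.2° = 1.331 × 0.6717 = 0.8941.
θ_i = arcsin(0.8941) = 63.39°.

63.4°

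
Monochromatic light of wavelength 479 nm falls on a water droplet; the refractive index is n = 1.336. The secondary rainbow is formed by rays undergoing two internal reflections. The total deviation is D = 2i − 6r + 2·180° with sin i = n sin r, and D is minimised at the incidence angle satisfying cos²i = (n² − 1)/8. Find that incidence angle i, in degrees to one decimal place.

71.7°

cos²i = (1.336² − 1)/8 = (1.78490 − 1)/8 = 0.09811.
cos i = 0.31323, so i = 71.746°.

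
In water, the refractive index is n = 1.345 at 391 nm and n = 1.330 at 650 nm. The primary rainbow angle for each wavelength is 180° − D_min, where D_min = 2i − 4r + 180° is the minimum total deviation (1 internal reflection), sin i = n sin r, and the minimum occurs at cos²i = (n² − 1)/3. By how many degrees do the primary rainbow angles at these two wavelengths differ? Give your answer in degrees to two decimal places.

2.15°

At 391 nm (n = 1.345): cos²i = 0.26967 → i = 58.715°, r = 39.448°, D_min = 139.635°, rainbow angle = 40.365°.
At 650 nm (n = 1.330): cos²i = 0.25630 → i = 59.585°, r = 40.422°, D_min = 137.484°, rainbow angle = 42.516°.
Angular width = |40.365° − 42.516°| = 2.152°.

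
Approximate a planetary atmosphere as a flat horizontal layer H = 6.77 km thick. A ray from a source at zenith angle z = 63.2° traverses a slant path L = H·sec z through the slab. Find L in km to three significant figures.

sec z = 1/cos 63.2° = 2.2179.
L = 6.77 × 2.2179 = 15.015 km.

15.0 km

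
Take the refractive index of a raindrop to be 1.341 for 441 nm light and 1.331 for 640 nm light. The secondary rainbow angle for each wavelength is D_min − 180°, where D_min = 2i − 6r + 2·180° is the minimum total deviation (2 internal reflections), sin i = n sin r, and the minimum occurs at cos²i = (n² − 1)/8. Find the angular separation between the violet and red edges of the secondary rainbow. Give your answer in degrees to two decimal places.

At 441 nm (n = 1.341): cos²i = 0.09979 → i = 71.586°, r = 45.034°, D_min = 232.966°, rainbow angle = 52.966°.
At 640 nm (n = 1.331): cos²i = 0.09645 → i = 71.907°, r = 45.575°, D_min = 230.365°, rainbow angle = 50.365°.
Angular width = |52.966° − 50.365°| = 2.601°.

2.60°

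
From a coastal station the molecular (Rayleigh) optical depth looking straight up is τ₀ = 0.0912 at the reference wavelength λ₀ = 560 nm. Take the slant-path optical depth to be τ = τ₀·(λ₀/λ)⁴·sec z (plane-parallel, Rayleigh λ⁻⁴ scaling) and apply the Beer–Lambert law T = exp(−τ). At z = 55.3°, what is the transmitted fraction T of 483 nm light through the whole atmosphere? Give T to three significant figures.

0.749

sec 55.3° = 1.7566.
τ = 0.0912 × (560/483)⁴ × 1.7566 = 0.0912 × 1.8070 × 1.7566 = 0.2895.
T = exp(−0.2895) = 0.7486.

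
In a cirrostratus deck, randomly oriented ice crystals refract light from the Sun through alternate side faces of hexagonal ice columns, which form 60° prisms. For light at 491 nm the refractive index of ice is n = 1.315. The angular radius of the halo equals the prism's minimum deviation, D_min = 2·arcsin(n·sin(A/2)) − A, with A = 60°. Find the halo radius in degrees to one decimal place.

n·sin(A/2) = 1.315 × sin 30° = 1.315 × 0.5000 = 0.6575.
D_min = 2·arcsin(0.6575) − 60° = 2 × 41.109° − 60° = 22.219°.

22.2°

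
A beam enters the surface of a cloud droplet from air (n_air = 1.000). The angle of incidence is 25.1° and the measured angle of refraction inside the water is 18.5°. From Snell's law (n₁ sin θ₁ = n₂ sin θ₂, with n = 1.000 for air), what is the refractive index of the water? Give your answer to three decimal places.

1.337

n = sin θ_i / sin θ_r = sin 25.1° / sin 18.5° = 0.4242 / 0.3173 = 1.3369.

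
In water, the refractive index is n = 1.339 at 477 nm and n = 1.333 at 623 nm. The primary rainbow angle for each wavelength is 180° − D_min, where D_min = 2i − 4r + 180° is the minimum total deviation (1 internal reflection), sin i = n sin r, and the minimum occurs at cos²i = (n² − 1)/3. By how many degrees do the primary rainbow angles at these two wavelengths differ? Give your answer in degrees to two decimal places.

At 477 nm (n = 1.339): cos²i = 0.26431 → i = 59.062°, r = 39.834°, D_min = 138.786°, rainbow angle = 41.214°.
At 623 nm (n = 1.333): cos²i = 0.25896 → i = 59.410°, r = 40.225°, D_min = 137.922°, rainbow angle = 42.078°.
Angular width = |41.214° − 42.078°| = 0.865°.

0.86°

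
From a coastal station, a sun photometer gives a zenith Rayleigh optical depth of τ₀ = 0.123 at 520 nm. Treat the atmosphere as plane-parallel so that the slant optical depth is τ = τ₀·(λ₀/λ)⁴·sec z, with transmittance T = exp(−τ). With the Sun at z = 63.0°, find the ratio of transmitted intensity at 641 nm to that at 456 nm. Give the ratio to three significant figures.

Airmass: sec 63.0° = 2.2027.
τ(641 nm) = 0.123 × (520/641)⁴ × 2.2027 = 0.123 × 0.4331 × 2.2027 = 0.1173.
τ(456 nm) = 0.123 × (520/456)⁴ × 2.2027 = 0.123 × 1.6910 × 2.2027 = 0.4582.
T(641)/T(456) = exp(τ_B − τ_A) = exp(0.3408) = 1.4061.

1.41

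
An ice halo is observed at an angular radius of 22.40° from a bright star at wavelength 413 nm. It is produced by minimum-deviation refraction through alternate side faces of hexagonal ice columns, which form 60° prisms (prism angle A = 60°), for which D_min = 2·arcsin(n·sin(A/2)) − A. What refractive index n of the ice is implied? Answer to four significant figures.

1.317

Rearranging: n = sin((D_min + A)/2) / sin(A/2).
(D_min + A)/2 = (22.40° + 60°)/2 = 41.200°.
n = sin 41.200° / sin 30° = 0.6587 / 0.5000 = 1.3174.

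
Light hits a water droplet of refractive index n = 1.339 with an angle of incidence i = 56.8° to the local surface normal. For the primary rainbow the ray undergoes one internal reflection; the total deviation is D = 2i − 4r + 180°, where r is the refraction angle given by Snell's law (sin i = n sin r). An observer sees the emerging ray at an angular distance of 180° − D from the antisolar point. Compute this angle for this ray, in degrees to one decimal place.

41.1°

sin r = sin 56.8° / 1.339 = 0.8368/1.339 = 0.6249; r = 38.68°.
D = 2·56.8° − 4·38.68° + 180° = 113.60° − 154.70° + 180° = 138.90°.
Angle from antisolar point = 180° − D = 41.10°.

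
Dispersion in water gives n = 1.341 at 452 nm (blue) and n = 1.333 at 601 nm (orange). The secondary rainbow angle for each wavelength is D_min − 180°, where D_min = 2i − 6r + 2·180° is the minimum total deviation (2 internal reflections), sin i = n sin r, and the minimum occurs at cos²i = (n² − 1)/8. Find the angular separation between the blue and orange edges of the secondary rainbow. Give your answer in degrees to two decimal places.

2.08°

At 452 nm (n = 1.341): cos²i = 0.09979 → i = 71.586°, r = 45.034°, D_min = 232.966°, rainbow angle = 52.966°.
At 601 nm (n = 1.333): cos²i = 0.09711 → i = 71.843°, r = 45.466°, D_min = 230.891°, rainbow angle = 50.891°.
Angular width = |52.966° − 50.891°| = 2.075°.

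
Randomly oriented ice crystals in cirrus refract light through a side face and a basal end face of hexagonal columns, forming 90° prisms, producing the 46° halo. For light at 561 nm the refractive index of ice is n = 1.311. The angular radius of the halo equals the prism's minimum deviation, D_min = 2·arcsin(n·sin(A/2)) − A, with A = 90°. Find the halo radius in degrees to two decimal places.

n·sin(A/2) = 1.311 × sin 45° = 1.311 × 0.7071 = 0.9270.
D_min = 2·arcsin(0.9270) − 90° = 2 × 67.974° − 90° = 45.949°.

45.95°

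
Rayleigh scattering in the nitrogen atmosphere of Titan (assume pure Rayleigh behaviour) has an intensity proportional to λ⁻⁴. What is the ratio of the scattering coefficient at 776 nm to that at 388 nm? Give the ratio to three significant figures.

0.0625

Rayleigh scattering ∝ λ⁻⁴, so the ratio of coefficients is the inverse fourth power of the wavelength ratio.
σ(776)/σ(388) = (388/776)⁴ = (0.5000)⁴ = 0.0625.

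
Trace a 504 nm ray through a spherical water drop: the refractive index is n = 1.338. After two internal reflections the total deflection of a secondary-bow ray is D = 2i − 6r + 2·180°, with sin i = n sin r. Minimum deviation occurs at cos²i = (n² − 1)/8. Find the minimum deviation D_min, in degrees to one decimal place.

232.2°

cos²i = (1.79024 − 1)/8 = 0.09878; i = arccos(0.31429) = 71.682°.
sin r = sin 71.682°/1.338 = 0.70951; r = 45.195°.
D_min = 2·71.682° − 6·45.195° + 360° = 232.193°.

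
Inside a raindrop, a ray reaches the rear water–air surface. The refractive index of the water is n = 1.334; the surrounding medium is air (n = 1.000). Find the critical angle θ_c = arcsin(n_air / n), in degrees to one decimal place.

sin θ_c = n_air / n = 1.000 / 1.334 = 0.7496.
θ_c = arcsin(0.7496) = 48.56°.

48.6°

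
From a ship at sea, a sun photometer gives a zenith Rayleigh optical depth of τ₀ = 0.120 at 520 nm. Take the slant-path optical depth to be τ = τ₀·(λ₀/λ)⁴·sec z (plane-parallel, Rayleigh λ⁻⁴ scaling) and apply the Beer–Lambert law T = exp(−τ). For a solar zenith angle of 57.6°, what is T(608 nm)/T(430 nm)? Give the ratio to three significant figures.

Airmass: sec 57.6° = 1.8663.
τ(608 nm) = 0.120 × (520/608)⁴ × 1.8663 = 0.120 × 0.5351 × 1.8663 = 0.1198.
τ(430 nm) = 0.120 × (520/430)⁴ × 1.8663 = 0.120 × 2.1386 × 1.8663 = 0.4790.
T(608)/T(430) = exp(τ_B − τ_A) = exp(0.3591) = 1.4321.

1.43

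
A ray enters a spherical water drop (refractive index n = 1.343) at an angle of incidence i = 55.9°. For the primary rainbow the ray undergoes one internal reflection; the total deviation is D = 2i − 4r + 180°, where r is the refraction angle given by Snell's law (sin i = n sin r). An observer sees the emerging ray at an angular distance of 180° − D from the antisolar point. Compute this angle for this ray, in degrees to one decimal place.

40.5°

sin r = sin 55.9° / 1.343 = 0.8281/1.343 = 0.6166; r = 38.07°.
D = 2·55.9° − 4·38.07° + 180° = 111.80° − 152.27° + 180° = 139.53°.
Angle from antisolar point = 180° − D = 40.47°.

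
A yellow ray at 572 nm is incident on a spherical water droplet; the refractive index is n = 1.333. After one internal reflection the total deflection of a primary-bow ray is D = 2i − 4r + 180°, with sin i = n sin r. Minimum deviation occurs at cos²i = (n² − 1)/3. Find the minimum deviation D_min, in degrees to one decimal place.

137.9°

cos²i = (1.77689 − 1)/3 = 0.25896; i = arccos(0.50888) = 59.410°.
sin r = sin 59.410°/1.333 = 0.64579; r = 40.225°.
D_min = 2·59.410° − 4·40.225° + 180° = 137.922°.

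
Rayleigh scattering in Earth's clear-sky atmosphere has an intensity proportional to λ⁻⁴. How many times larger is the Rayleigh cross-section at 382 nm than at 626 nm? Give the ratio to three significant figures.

7.21

Rayleigh scattering ∝ λ⁻⁴, so the ratio of coefficients is the inverse fourth power of the wavelength ratio.
σ(382)/σ(626) = (626/382)⁴ = (1.6387)⁴ = 7.212.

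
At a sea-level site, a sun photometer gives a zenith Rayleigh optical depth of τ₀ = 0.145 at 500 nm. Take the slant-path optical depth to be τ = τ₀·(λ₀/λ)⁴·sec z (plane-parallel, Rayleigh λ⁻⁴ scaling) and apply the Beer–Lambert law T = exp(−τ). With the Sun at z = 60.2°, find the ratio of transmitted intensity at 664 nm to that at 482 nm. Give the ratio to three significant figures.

1.28

Airmass: sec 60.2° = 2.0122.
τ(664 nm) = 0.145 × (500/664)⁴ × 2.0122 = 0.145 × 0.3215 × 2.0122 = 0.0938.
τ(482 nm) = 0.145 × (500/482)⁴ × 2.0122 = 0.145 × 1.1580 × 2.0122 = 0.3379.
T(664)/T(482) = exp(τ_B − τ_A) = exp(0.2440) = 1.2764.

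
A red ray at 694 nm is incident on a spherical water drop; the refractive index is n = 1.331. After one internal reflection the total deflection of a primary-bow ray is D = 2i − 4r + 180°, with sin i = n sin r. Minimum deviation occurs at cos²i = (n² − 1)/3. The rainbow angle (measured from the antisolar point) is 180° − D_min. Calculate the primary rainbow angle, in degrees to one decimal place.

42.4°

cos²i = (1.77156 − 1)/3 = 0.25719; i = arccos(0.50714) = 59.527°.
sin r = sin 59.527°/1.331 = 0.64753; r = 40.356°.
D_min = 2·59.527° − 4·40.356° + 180° = 137.630°.
Rainbow angle = 180° − D_min = 42.370°.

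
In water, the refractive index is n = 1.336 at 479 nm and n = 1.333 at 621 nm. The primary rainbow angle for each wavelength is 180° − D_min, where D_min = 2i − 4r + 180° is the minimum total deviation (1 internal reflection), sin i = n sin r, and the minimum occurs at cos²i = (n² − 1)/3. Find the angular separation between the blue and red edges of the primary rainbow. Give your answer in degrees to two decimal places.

0.43°

At 479 nm (n = 1.336): cos²i = 0.26163 → i = 59.236°, r = 40.029°, D_min = 138.356°, rainbow angle = 41.644°.
At 621 nm (n = 1.333): cos²i = 0.25896 → i = 59.410°, r = 40.225°, D_min = 137.922°, rainbow angle = 42.078°.
Angular width = |41.644° − 42.078°| = 0.434°.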